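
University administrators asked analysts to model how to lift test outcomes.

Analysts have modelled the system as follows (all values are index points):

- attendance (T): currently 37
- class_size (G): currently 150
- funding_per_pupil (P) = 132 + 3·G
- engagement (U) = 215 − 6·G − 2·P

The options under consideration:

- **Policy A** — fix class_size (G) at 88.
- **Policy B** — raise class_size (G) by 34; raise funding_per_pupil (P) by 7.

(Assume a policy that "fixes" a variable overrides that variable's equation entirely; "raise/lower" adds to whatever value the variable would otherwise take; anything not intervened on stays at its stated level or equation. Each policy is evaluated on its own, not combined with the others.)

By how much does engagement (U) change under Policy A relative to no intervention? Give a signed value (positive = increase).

744

Baseline:
  G = 150
  P = 132 + 3·150 = 582
  U = 215 − 6·150 − 2·582 = -1849
Policy A (G := 88):
  G = 88
  P = 132 + 3·88 = 396
  U = 215 − 6·88 − 2·396 = -1105
Change in U: -1105 − (-1849) = 744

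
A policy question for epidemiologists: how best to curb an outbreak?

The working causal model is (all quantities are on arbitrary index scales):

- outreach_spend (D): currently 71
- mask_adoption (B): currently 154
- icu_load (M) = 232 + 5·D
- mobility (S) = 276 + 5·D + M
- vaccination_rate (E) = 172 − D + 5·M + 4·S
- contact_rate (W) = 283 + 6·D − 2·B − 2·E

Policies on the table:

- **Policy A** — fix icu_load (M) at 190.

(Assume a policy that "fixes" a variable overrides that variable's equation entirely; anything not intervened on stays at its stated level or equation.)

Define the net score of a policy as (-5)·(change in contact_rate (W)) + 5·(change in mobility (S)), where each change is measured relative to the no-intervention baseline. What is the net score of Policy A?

Baseline:
  D = 71
  B = 154
  M = 232 + 5·71 = 587
  S = 276 + 5·71 + 587 = 1218
  E = 172 − 71 + 5·587 + 4·1218 = 7908
  W = 283 + 6·71 − 2·154 − 2·7908 = -15415
Policy A (M := 190):
  D = 71
  B = 154
  M = 190
  S = 276 + 5·71 + 190 = 821
  E = 172 − 71 + 5·190 + 4·821 = 4335
  W = 283 + 6·71 − 2·154 − 2·4335 = -8269
ΔW = -8269 − (-15415) = 7146; ΔS = 821 − 1218 = -397
Score = (-5)·7146 + 5·(-397) = -37715

-37715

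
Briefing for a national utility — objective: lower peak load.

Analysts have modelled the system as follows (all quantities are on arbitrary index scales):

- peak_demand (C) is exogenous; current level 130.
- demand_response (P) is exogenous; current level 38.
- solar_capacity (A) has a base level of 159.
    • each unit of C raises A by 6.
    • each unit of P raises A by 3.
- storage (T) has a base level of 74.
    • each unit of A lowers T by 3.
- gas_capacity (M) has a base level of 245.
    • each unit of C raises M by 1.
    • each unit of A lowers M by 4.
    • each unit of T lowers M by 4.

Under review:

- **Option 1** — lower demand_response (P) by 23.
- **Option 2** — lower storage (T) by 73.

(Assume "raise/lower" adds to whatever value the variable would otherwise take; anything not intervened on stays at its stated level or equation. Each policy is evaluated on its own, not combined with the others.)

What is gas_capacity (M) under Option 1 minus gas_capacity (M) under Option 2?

-844

Option 1 (P − 23):
  C = 130
  P = 38 − 23 = 15
  A = 159 + 6·130 + 3·15 = 984
  T = 74 − 3·984 = -2878
  M = 245 + 130 − 4·984 − 4·(-2878) = 7951
Option 2 (T − 73):
  C = 130
  P = 38
  A = 159 + 6·130 + 3·38 = 1053
  T = 74 − 3·1053 (−73 from intervention) = -3158
  M = 245 + 130 − 4·1053 − 4·(-3158) = 8795
M: 7951 − 8795 = -844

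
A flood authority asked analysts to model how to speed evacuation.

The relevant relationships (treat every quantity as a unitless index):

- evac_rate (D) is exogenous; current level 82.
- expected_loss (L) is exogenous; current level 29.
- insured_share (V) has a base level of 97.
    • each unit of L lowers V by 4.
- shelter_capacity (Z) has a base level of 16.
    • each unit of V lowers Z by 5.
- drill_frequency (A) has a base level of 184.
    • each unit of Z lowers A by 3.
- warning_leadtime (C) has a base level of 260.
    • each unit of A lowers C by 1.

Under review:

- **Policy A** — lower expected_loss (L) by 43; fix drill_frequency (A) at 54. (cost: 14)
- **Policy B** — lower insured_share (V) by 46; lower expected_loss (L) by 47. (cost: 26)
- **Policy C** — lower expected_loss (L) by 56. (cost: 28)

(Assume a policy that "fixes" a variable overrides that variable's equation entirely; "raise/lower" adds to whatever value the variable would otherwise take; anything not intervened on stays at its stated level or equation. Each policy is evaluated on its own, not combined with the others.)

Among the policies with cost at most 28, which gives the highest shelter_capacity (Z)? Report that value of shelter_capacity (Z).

-599

Policy A (L − 43, A := 54):
  L = 29 − 43 = -14
  V = 97 − 4·(-14) = 153
  Z = 16 − 5·153 = -749
Policy B (V − 46, L − 47):
  L = 29 − 47 = -18
  V = 97 − 4·(-18) (−46 from intervention) = 123
  Z = 16 − 5·123 = -599
Policy C (L − 56):
  L = 29 − 56 = -27
  V = 97 − 4·(-27) = 205
  Z = 16 − 5·205 = -1009
Comparing — Policy A: Z=-749, Policy B: Z=-599, Policy C: Z=-1009. Highest is -599 (Policy B).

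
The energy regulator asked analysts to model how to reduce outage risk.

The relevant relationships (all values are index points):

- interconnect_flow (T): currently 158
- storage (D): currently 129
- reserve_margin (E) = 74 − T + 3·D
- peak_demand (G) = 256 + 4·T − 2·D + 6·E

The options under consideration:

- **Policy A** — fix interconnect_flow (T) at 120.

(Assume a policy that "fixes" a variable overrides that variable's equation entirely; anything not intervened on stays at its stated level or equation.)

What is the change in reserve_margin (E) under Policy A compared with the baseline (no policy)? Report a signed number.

38

Baseline:
  T = 158
  D = 129
  E = 74 − 158 + 3·129 = 303
Policy A (T := 120):
  T = 120
  D = 129
  E = 74 − 120 + 3·129 = 341
Change in E: 341 − 303 = 38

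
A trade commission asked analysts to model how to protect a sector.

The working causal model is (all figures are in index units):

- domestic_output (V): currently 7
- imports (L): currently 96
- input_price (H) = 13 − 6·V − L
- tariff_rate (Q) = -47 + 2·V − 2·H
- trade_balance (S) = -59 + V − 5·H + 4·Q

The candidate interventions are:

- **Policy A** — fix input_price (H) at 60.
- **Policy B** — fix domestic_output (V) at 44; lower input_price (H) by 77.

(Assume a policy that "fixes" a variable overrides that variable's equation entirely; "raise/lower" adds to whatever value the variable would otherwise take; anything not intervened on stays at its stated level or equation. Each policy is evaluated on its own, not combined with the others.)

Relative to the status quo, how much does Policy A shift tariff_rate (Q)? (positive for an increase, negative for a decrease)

-370

Baseline:
  V = 7
  L = 96
  H = 13 − 6·7 − 96 = -125
  Q = -47 + 2·7 − 2·(-125) = 217
Policy A (H := 60):
  V = 7
  L = 96
  H = 60
  Q = -47 + 2·7 − 2·60 = -153
Change in Q: -153 − 217 = -370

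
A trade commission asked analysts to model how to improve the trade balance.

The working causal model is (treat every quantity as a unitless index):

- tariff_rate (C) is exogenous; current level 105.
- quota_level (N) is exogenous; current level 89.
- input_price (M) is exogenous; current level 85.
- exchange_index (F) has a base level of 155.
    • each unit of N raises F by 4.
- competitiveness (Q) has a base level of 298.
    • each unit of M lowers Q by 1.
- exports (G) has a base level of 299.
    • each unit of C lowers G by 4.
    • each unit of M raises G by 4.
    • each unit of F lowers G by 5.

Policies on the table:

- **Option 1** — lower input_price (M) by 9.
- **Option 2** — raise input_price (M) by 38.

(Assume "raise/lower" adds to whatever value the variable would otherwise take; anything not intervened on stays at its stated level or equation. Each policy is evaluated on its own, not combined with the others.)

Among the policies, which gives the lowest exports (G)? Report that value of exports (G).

Option 1 (M − 9):
  C = 105
  N = 89
  M = 85 − 9 = 76
  F = 155 + 4·89 = 511
  G = 299 − 4·105 + 4·76 − 5·511 = -2372
Option 2 (M + 38):
  C = 105
  N = 89
  M = 85 + 38 = 123
  F = 155 + 4·89 = 511
  G = 299 − 4·105 + 4·123 − 5·511 = -2184
Comparing — Option 1: G=-2372, Option 2: G=-2184. Lowest is -2372 (Option 1).

-2372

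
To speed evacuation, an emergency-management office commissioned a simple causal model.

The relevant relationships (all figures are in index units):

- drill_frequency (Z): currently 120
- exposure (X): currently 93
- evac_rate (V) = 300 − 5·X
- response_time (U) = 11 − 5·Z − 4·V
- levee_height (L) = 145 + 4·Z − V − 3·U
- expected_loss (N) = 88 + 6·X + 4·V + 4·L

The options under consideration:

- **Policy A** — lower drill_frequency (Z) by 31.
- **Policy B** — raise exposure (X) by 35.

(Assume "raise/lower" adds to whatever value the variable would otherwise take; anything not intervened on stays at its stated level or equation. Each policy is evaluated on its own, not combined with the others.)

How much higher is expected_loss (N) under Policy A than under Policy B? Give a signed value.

Policy A (Z − 31):
  Z = 120 − 31 = 89
  X = 93
  V = 300 − 5·93 = -165
  U = 11 − 5·89 − 4·(-165) = 226
  L = 145 + 4·89 − (-165) − 3·226 = -12
  N = 88 + 6·93 + 4·(-165) + 4·(-12) = -62
Policy B (X + 35):
  Z = 120
  X = 93 + 35 = 128
  V = 300 − 5·128 = -340
  U = 11 − 5·120 − 4·(-340) = 771
  L = 145 + 4·120 − (-340) − 3·771 = -1348
  N = 88 + 6·128 + 4·(-340) + 4·(-1348) = -5896
N: -62 − (-5896) = 5834

5834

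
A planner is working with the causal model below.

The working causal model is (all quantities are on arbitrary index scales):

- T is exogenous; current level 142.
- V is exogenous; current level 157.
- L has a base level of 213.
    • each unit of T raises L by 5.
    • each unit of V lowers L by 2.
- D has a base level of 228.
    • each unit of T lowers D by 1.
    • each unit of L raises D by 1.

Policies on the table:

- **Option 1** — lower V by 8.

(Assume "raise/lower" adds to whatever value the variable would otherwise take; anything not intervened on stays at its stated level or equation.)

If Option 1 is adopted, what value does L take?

625

Option 1 (V − 8):
  T = 142
  V = 157 − 8 = 149
  L = 213 + 5·142 − 2·149 = 625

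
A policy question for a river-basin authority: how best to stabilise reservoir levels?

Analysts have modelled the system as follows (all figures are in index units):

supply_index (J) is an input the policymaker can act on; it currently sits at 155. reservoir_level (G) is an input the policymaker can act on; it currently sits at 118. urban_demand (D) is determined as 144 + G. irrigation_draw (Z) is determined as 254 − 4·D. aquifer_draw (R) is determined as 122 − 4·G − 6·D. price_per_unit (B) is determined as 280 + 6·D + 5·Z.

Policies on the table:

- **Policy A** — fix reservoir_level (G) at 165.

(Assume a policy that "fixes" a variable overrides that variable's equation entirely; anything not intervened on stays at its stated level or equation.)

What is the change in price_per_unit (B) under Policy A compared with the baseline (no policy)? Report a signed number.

Baseline:
  G = 118
  D = 144 + 118 = 262
  Z = 254 − 4·262 = -794
  B = 280 + 6·262 + 5·(-794) = -2118
Policy A (G := 165):
  G = 165
  D = 144 + 165 = 309
  Z = 254 − 4·309 = -982
  B = 280 + 6·309 + 5·(-982) = -2776
Change in B: -2776 − (-2118) = -658

-658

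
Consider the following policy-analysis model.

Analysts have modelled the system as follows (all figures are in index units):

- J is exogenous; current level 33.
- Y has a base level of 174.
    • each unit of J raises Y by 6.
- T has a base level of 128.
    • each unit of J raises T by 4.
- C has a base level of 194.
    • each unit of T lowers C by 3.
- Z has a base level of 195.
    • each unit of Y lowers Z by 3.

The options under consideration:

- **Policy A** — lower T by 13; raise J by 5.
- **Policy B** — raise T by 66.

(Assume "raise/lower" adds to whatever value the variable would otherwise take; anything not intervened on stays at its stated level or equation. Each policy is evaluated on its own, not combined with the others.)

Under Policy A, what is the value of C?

-607

Policy A (T − 13, J + 5):
  J = 33 + 5 = 38
  T = 128 + 4·38 (−13 from intervention) = 267
  C = 194 − 3·267 = -607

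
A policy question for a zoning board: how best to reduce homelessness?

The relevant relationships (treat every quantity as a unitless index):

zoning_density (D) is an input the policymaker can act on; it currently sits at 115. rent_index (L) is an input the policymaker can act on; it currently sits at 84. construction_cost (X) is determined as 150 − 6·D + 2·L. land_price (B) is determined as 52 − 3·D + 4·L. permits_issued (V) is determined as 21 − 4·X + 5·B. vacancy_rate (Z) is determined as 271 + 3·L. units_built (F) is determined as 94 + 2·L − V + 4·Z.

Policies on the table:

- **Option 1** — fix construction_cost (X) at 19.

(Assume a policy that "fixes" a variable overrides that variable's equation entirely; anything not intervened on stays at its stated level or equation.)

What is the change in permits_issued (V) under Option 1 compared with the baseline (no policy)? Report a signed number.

Baseline:
  D = 115
  L = 84
  X = 150 − 6·115 + 2·84 = -372
  B = 52 − 3·115 + 4·84 = 43
  V = 21 − 4·(-372) + 5·43 = 1724
Option 1 (X := 19):
  D = 115
  L = 84
  X = 19
  B = 52 − 3·115 + 4·84 = 43
  V = 21 − 4·19 + 5·43 = 160
Change in V: 160 − 1724 = -1564

-1564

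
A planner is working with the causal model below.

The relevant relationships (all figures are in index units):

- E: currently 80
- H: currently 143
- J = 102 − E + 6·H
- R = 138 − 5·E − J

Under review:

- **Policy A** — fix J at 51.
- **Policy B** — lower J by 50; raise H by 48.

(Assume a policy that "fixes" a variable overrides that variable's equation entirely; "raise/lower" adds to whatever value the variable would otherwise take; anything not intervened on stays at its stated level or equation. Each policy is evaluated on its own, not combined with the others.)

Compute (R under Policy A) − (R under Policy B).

1067

Policy A (J := 51):
  E = 80
  H = 143
  J = 51
  R = 138 − 5·80 − 51 = -313
Policy B (J − 50, H + 48):
  E = 80
  H = 143 + 48 = 191
  J = 102 − 80 + 6·191 (−50 from intervention) = 1118
  R = 138 − 5·80 − 1118 = -1380
R: -313 − (-1380) = 1067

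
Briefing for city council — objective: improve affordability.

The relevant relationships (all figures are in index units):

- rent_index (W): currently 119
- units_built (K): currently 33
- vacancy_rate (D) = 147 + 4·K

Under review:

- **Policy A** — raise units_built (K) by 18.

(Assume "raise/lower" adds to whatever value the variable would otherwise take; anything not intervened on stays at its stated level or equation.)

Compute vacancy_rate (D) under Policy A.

351

Policy A (K + 18):
  K = 33 + 18 = 51
  D = 147 + 4·51 = 351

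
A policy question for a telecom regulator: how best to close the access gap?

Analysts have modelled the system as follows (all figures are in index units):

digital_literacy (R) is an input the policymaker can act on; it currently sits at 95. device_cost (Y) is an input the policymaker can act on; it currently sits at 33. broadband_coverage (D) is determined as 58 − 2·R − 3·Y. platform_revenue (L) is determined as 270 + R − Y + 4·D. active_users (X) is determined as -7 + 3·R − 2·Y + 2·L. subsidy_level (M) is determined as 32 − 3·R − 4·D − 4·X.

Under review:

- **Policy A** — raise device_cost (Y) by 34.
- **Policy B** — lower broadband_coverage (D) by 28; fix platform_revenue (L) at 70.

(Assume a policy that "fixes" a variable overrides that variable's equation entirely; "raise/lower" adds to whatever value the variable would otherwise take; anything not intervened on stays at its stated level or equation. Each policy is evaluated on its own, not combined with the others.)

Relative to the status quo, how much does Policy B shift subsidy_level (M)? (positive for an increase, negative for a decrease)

Baseline:
  R = 95
  Y = 33
  D = 58 − 2·95 − 3·33 = -231
  L = 270 + 95 − 33 + 4·(-231) = -592
  X = -7 + 3·95 − 2·33 + 2·(-592) = -972
  M = 32 − 3·95 − 4·(-231) − 4·(-972) = 4559
Policy B (D − 28, L := 70):
  R = 95
  Y = 33
  D = 58 − 2·95 − 3·33 (−28 from intervention) = -259
  L = 70
  X = -7 + 3·95 − 2·33 + 2·70 = 352
  M = 32 − 3·95 − 4·(-259) − 4·352 = -625
Change in M: -625 − 4559 = -5184

-5184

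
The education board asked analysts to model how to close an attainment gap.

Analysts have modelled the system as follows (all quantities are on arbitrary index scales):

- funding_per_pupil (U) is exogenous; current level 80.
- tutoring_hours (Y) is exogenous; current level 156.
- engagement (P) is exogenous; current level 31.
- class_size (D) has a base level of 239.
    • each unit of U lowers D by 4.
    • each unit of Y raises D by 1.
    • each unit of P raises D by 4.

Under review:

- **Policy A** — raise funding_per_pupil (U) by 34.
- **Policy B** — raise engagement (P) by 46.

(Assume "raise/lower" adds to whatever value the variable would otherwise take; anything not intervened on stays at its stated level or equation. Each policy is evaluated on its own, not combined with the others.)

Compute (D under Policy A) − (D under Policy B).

-320

Policy A (U + 34):
  U = 80 + 34 = 114
  Y = 156
  P = 31
  D = 239 − 4·114 + 156 + 4·31 = 63
Policy B (P + 46):
  U = 80
  Y = 156
  P = 31 + 46 = 77
  D = 239 − 4·80 + 156 + 4·77 = 383
D: 63 − 383 = -320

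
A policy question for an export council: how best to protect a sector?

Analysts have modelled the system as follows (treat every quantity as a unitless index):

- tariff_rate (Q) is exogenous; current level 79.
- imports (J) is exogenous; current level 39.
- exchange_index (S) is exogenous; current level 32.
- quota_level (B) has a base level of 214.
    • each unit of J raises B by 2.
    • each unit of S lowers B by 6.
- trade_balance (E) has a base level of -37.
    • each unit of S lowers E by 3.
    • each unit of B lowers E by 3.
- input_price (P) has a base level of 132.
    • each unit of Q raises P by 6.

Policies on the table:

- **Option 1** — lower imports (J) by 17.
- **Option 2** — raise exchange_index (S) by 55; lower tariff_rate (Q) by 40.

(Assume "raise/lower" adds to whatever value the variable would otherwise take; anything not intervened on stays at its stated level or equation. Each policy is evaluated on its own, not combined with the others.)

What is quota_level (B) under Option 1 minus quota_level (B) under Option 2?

296

Option 1 (J − 17):
  J = 39 − 17 = 22
  S = 32
  B = 214 + 2·22 − 6·32 = 66
Option 2 (S + 55, Q − 40):
  J = 39
  S = 32 + 55 = 87
  B = 214 + 2·39 − 6·87 = -230
B: 66 − (-230) = 296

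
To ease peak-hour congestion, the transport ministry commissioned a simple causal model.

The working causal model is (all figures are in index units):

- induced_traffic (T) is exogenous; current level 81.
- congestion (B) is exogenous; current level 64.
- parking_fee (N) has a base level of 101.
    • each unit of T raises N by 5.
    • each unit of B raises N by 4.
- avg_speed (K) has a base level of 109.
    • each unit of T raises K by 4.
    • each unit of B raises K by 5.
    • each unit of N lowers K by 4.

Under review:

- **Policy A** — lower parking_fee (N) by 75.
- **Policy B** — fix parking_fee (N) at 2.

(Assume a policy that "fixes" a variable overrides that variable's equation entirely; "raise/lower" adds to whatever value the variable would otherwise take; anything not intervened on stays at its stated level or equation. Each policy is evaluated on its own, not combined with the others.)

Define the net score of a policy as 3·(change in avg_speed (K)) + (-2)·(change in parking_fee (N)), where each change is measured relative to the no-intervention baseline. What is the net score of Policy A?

Baseline:
  T = 81
  B = 64
  N = 101 + 5·81 + 4·64 = 762
  K = 109 + 4·81 + 5·64 − 4·762 = -2295
Policy A (N − 75):
  T = 81
  B = 64
  N = 101 + 5·81 + 4·64 (−75 from intervention) = 687
  K = 109 + 4·81 + 5·64 − 4·687 = -1995
ΔK = -1995 − (-2295) = 300; ΔN = 687 − 762 = -75
Score = 3·300 + (-2)·(-75) = 1050

1050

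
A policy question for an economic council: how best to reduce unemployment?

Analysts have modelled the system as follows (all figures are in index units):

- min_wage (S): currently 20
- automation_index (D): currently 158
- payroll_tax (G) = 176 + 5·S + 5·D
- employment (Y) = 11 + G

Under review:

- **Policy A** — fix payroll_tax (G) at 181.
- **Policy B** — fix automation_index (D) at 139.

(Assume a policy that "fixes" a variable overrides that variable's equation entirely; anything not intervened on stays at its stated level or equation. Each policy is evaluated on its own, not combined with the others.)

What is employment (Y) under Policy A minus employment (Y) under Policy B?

-790

Policy A (G := 181):
  S = 20
  D = 158
  G = 181
  Y = 11 + 181 = 192
Policy B (D := 139):
  S = 20
  D = 139
  G = 176 + 5·20 + 5·139 = 971
  Y = 11 + 971 = 982
Y: 192 − 982 = -790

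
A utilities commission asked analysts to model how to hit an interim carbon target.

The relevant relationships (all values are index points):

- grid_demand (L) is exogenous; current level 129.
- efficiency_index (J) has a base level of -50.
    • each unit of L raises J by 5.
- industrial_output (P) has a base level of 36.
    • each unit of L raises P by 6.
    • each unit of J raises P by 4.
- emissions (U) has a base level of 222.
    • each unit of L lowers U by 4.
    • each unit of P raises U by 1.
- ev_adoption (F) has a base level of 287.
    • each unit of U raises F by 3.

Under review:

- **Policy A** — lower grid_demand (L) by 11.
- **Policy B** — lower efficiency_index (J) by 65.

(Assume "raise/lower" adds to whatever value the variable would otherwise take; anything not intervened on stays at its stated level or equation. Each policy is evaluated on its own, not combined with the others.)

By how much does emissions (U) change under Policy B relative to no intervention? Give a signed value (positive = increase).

-260

Baseline:
  L = 129
  J = -50 + 5·129 = 595
  P = 36 + 6·129 + 4·595 = 3190
  U = 222 − 4·129 + 3190 = 2896
Policy B (J − 65):
  L = 129
  J = -50 + 5·129 (−65 from intervention) = 530
  P = 36 + 6·129 + 4·530 = 2930
  U = 222 − 4·129 + 2930 = 2636
Change in U: 2636 − 2896 = -260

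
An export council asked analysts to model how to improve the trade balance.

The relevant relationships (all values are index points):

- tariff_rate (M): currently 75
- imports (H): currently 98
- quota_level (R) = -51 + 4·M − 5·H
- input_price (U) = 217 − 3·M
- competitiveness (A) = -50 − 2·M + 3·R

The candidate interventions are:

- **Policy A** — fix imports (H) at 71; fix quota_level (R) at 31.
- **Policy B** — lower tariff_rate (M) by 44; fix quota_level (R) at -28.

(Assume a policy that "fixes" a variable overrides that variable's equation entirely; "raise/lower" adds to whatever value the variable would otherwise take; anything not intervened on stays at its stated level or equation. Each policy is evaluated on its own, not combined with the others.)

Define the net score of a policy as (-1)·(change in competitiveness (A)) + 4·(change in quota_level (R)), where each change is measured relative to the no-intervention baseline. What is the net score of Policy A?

272

Baseline:
  M = 75
  H = 98
  R = -51 + 4·75 − 5·98 = -241
  A = -50 − 2·75 + 3·(-241) = -923
Policy A (H := 71, R := 31):
  M = 75
  H = 71
  R = 31
  A = -50 − 2·75 + 3·31 = -107
ΔA = -107 − (-923) = 816; ΔR = 31 − (-241) = 272
Score = (-1)·816 + 4·272 = 272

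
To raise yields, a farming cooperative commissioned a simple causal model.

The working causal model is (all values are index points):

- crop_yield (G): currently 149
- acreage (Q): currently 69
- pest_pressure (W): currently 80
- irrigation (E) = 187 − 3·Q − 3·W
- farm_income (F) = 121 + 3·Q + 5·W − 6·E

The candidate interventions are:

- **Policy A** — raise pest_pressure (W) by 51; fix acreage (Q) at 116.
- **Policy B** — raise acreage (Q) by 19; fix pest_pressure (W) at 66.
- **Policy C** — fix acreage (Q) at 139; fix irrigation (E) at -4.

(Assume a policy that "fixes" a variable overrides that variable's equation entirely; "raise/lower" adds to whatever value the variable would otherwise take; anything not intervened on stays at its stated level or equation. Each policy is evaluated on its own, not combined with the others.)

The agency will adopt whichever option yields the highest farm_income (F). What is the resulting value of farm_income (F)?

4448

Policy A (W + 51, Q := 116):
  Q = 116
  W = 80 + 51 = 131
  E = 187 − 3·116 − 3·131 = -554
  F = 121 + 3·116 + 5·131 − 6·(-554) = 4448
Policy B (Q + 19, W := 66):
  Q = 69 + 19 = 88
  W = 66
  E = 187 − 3·88 − 3·66 = -275
  F = 121 + 3·88 + 5·66 − 6·(-275) = 2365
Policy C (Q := 139, E := -4):
  Q = 139
  W = 80
  E = -4
  F = 121 + 3·139 + 5·80 − 6·(-4) = 962
Comparing — Policy A: F=4448, Policy B: F=2365, Policy C: F=962. Highest is 4448 (Policy A).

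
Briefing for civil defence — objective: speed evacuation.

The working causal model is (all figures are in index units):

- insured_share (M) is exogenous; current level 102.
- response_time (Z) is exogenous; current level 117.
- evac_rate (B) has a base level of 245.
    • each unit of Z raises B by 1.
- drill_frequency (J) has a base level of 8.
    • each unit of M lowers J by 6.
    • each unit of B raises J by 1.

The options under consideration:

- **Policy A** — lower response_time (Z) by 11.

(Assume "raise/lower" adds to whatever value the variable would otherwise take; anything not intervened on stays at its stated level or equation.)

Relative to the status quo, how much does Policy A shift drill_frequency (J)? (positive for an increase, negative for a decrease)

Baseline:
  M = 102
  Z = 117
  B = 245 + 117 = 362
  J = 8 − 6·102 + 362 = -242
Policy A (Z − 11):
  M = 102
  Z = 117 − 11 = 106
  B = 245 + 106 = 351
  J = 8 − 6·102 + 351 = -253
Change in J: -253 − (-242) = -11

-11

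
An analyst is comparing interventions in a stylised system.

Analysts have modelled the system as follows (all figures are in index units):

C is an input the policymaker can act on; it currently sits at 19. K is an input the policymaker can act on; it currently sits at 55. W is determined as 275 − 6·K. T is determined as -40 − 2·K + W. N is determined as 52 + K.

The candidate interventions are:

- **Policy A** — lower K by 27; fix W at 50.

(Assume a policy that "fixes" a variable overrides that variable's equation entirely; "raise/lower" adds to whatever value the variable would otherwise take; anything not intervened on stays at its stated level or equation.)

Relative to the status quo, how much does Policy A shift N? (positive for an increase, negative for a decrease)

Baseline:
  K = 55
  N = 52 + 55 = 107
Policy A (K − 27, W := 50):
  K = 55 − 27 = 28
  N = 52 + 28 = 80
Change in N: 80 − 107 = -27

-27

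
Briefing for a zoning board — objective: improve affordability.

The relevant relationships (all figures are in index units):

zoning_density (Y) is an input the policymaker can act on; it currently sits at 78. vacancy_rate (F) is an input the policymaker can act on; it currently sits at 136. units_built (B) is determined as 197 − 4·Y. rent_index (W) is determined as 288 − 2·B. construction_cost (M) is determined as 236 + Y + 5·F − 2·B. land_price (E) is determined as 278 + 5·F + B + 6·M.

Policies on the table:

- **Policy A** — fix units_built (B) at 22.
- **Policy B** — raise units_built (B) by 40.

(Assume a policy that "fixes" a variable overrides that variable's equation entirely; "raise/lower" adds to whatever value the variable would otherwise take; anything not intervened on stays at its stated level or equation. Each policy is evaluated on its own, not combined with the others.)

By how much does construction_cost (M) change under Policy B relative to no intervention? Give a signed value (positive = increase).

-80

Baseline:
  Y = 78
  F = 136
  B = 197 − 4·78 = -115
  M = 236 + 78 + 5·136 − 2·(-115) = 1224
Policy B (B + 40):
  Y = 78
  F = 136
  B = 197 − 4·78 (+40 from intervention) = -75
  M = 236 + 78 + 5·136 − 2·(-75) = 1144
Change in M: 1144 − 1224 = -80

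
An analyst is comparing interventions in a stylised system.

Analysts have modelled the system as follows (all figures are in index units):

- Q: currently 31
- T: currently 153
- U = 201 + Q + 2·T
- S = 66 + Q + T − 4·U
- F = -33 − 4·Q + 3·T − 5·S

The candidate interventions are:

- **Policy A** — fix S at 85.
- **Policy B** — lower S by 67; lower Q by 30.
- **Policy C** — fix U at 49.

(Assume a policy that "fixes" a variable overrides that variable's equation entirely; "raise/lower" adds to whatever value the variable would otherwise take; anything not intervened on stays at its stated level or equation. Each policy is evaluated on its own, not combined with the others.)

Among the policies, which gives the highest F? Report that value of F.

Policy A (S := 85):
  Q = 31
  T = 153
  U = 201 + 31 + 2·153 = 538
  S = 85
  F = -33 − 4·31 + 3·153 − 5·85 = -123
Policy B (S − 67, Q − 30):
  Q = 31 − 30 = 1
  T = 153
  U = 201 + 1 + 2·153 = 508
  S = 66 + 1 + 153 − 4·508 (−67 from intervention) = -1879
  F = -33 − 4·1 + 3·153 − 5·(-1879) = 9817
Policy C (U := 49):
  Q = 31
  T = 153
  U = 49
  S = 66 + 31 + 153 − 4·49 = 54
  F = -33 − 4·31 + 3·153 − 5·54 = 32
Comparing — Policy A: F=-123, Policy B: F=9817, Policy C: F=32. Highest is 9817 (Policy B).

9817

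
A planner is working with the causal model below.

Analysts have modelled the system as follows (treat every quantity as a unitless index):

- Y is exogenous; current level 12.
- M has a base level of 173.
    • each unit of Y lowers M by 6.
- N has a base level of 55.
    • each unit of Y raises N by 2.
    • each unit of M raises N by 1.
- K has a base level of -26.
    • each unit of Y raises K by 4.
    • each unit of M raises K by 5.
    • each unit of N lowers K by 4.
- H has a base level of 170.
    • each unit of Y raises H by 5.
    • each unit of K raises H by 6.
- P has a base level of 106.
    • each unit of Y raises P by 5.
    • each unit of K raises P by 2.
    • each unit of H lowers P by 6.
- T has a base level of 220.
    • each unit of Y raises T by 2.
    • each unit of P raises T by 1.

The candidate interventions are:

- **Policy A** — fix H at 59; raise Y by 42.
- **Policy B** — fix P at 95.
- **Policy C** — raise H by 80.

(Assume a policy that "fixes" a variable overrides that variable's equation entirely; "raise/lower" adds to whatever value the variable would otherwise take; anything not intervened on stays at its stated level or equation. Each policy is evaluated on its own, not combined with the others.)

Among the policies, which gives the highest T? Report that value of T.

Policy A (H := 59, Y + 42):
  Y = 12 + 42 = 54
  M = 173 − 6·54 = -151
  N = 55 + 2·54 + (-151) = 12
  K = -26 + 4·54 + 5·(-151) − 4·12 = -613
  H = 59
  P = 106 + 5·54 + 2·(-613) − 6·59 = -1204
  T = 220 + 2·54 + (-1204) = -876
Policy B (P := 95):
  Y = 12
  M = 173 − 6·12 = 101
  N = 55 + 2·12 + 101 = 180
  K = -26 + 4·12 + 5·101 − 4·180 = -193
  H = 170 + 5·12 + 6·(-193) = -928
  P = 95
  T = 220 + 2·12 + 95 = 339
Policy C (H + 80):
  Y = 12
  M = 173 − 6·12 = 101
  N = 55 + 2·12 + 101 = 180
  K = -26 + 4·12 + 5·101 − 4·180 = -193
  H = 170 + 5·12 + 6·(-193) (+80 from intervention) = -848
  P = 106 + 5·12 + 2·(-193) − 6·(-848) = 4868
  T = 220 + 2·12 + 4868 = 5112
Comparing — Policy A: T=-876, Policy B: T=339, Policy C: T=5112. Highest is 5112 (Policy C).

5112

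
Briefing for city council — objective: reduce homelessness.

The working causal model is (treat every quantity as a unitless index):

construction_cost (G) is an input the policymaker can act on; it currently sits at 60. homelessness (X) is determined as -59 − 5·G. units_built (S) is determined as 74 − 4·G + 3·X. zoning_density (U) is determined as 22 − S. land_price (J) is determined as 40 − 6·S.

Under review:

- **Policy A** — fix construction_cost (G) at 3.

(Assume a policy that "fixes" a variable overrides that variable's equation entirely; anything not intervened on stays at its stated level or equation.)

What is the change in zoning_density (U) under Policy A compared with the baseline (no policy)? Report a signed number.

-1083

Baseline:
  G = 60
  X = -59 − 5·60 = -359
  S = 74 − 4·60 + 3·(-359) = -1243
  U = 22 − (-1243) = 1265
Policy A (G := 3):
  G = 3
  X = -59 − 5·3 = -74
  S = 74 − 4·3 + 3·(-74) = -160
  U = 22 − (-160) = 182
Change in U: 182 − 1265 = -1083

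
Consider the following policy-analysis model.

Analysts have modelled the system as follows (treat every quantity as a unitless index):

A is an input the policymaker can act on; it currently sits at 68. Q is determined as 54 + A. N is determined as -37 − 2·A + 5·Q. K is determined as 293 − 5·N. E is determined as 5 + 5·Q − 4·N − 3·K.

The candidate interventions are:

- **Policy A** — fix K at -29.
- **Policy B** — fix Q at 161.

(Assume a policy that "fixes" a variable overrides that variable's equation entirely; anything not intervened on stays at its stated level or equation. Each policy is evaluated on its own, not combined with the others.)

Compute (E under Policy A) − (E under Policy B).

-7929

Policy A (K := -29):
  A = 68
  Q = 54 + 68 = 122
  N = -37 − 2·68 + 5·122 = 437
  K = -29
  E = 5 + 5·122 − 4·437 − 3·(-29) = -1046
Policy B (Q := 161):
  A = 68
  Q = 161
  N = -37 − 2·68 + 5·161 = 632
  K = 293 − 5·632 = -2867
  E = 5 + 5·161 − 4·632 − 3·(-2867) = 6883
E: -1046 − 6883 = -7929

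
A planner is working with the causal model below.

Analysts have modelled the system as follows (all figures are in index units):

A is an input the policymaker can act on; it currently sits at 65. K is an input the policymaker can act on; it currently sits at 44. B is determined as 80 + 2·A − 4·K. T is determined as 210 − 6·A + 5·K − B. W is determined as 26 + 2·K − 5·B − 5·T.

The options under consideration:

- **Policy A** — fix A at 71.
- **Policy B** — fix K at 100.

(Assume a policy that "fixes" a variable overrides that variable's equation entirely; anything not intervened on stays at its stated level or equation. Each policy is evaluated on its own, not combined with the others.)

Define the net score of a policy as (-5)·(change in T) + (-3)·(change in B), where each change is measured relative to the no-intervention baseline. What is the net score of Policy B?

Baseline:
  A = 65
  K = 44
  B = 80 + 2·65 − 4·44 = 34
  T = 210 − 6·65 + 5·44 − 34 = 6
Policy B (K := 100):
  A = 65
  K = 100
  B = 80 + 2·65 − 4·100 = -190
  T = 210 − 6·65 + 5·100 − (-190) = 510
ΔT = 510 − 6 = 504; ΔB = -190 − 34 = -224
Score = (-5)·504 + (-3)·(-224) = -1848

-1848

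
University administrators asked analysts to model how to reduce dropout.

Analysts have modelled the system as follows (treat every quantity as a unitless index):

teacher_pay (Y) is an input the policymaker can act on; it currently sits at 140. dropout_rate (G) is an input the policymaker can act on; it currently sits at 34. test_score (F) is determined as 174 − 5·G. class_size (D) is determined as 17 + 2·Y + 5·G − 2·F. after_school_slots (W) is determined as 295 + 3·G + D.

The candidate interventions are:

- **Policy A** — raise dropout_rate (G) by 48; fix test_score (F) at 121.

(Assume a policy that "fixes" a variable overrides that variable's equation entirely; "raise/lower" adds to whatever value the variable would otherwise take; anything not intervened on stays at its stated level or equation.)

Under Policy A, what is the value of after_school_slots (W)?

1006

Policy A (G + 48, F := 121):
  Y = 140
  G = 34 + 48 = 82
  F = 121
  D = 17 + 2·140 + 5·82 − 2·121 = 465
  W = 295 + 3·82 + 465 = 1006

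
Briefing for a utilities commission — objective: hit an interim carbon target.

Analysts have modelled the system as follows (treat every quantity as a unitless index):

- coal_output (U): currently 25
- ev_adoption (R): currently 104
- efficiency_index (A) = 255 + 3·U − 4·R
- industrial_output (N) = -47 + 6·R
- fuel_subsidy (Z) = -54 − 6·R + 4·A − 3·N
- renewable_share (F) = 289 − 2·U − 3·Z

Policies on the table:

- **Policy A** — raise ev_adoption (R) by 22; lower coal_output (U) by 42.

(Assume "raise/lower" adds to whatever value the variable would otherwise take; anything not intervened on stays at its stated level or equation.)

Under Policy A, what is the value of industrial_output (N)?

709

Policy A (R + 22, U − 42):
  R = 104 + 22 = 126
  N = -47 + 6·126 = 709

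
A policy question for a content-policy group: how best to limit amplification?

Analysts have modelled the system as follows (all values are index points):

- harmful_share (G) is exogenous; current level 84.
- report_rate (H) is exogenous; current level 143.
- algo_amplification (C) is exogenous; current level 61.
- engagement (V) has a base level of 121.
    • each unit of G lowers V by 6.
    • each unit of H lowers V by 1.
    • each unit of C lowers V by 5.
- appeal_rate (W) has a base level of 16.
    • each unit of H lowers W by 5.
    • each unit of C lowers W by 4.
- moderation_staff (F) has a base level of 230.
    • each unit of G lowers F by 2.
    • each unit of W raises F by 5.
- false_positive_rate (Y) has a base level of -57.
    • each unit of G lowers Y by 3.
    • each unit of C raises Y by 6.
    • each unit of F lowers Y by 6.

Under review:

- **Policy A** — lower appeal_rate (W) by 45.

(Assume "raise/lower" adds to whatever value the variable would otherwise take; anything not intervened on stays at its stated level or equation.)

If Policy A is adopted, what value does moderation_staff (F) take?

-4878

Policy A (W − 45):
  G = 84
  H = 143
  C = 61
  W = 16 − 5·143 − 4·61 (−45 from intervention) = -988
  F = 230 − 2·84 + 5·(-988) = -4878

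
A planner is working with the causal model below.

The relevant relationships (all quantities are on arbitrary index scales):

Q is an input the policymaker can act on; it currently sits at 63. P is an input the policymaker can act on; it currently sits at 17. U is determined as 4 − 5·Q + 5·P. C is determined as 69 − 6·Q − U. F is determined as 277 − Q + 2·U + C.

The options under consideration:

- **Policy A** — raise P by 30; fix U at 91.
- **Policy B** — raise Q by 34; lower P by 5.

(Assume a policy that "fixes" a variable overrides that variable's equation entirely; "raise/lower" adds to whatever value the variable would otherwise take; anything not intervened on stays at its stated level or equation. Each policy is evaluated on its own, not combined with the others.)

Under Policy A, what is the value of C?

-400

Policy A (P + 30, U := 91):
  Q = 63
  P = 17 + 30 = 47
  U = 91
  C = 69 − 6·63 − 91 = -400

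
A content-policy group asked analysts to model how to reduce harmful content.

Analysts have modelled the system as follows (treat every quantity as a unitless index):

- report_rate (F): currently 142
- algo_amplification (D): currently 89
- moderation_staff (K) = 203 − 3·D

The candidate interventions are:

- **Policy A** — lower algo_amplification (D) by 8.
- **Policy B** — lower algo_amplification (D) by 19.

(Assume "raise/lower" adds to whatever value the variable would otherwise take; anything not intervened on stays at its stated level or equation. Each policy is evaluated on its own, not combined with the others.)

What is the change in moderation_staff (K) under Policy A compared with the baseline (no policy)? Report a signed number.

Baseline:
  D = 89
  K = 203 − 3·89 = -64
Policy A (D − 8):
  D = 89 − 8 = 81
  K = 203 − 3·81 = -40
Change in K: -40 − (-64) = 24

24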